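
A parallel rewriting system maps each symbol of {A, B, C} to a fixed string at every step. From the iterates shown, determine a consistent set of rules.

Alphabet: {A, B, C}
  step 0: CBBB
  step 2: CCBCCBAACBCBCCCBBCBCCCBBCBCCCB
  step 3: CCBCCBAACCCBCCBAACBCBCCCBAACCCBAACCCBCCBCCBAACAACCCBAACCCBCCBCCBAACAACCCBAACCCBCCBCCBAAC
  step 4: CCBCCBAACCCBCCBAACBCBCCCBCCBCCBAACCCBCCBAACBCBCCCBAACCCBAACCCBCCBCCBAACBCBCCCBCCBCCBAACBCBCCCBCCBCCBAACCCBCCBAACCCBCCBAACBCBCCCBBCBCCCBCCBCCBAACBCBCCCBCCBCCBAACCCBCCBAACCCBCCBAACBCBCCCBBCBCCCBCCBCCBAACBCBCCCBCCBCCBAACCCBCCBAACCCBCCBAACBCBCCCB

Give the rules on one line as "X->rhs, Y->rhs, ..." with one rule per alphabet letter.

A->BC, B->AAC, C->CCB

  step 3 ⇒ step 4: CCBCCBAACCCBCCBAACBCBCCCBAACCCBAACCCBCCBCCBAACAACCCBAACCCBCCBCCBAACAACCCBAACCCBCCBCCBAAC ⇒ CCB·CCB·AAC·CCB·CCB·AAC·BC·BC·CCB·CCB·CCB·AAC·CCB·CCB·AAC·BC·BC·CCB·AAC·CCB·AAC·CCB·CCB·CCB·AAC·BC·BC·CCB·CCB·CCB·AAC·BC·BC·CCB·CCB·CCB·AAC·CCB·CCB·AAC·CCB·CCB·AAC·BC·BC·CCB·BC·BC·CCB·CCB·CCB·AAC·BC·BC·CCB·CCB·CCB·AAC·CCB·CCB·AAC·CCB·CCB·AAC·BC·BC·CCB·BC·BC·CCB·CCB·CCB·AAC·BC·BC·CCB·CCB·CCB·AAC·CCB·CCB·AAC·CCB·CCB·AAC·BC·BC·CCB
    A ↦ BC
    B ↦ AAC
    C ↦ CCB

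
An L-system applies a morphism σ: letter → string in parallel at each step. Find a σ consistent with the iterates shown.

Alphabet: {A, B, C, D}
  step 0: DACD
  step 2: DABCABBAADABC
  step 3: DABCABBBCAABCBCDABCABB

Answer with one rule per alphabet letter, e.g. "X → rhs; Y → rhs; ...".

A->BC, B->A, C->BB, D->DA

  step 2 ⇒ step 3: DABCABBAADABC ⇒ DA·BC·A·BB·BC·A·A·BC·BC·DA·BC·A·BB
    A ↦ BC
    B ↦ A
    C ↦ BB
    D ↦ DA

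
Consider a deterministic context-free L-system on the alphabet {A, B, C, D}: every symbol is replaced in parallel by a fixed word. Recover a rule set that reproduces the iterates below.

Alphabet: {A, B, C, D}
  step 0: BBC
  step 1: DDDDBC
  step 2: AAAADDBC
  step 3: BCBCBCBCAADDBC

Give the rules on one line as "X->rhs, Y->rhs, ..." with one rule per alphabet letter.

A->BC, B->DD, C->BC, D->A

  step 2 ⇒ step 3: AAAADDBC ⇒ BC·BC·BC·BC·A·A·DD·BC
    A ↦ BC
    B ↦ DD
    C ↦ BC
    D ↦ A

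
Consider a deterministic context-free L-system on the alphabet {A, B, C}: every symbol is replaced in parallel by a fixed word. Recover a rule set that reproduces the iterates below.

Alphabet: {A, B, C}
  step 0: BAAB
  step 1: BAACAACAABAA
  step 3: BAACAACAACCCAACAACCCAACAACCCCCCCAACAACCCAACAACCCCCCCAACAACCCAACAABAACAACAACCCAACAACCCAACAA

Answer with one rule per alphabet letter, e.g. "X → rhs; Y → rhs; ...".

A->CAA, B->BAA, C->CC

  step 0 ⇒ step 1: BAAB ⇒ BAA·CAA·CAA·BAA
    A ↦ CAA
    B ↦ BAA
    C ↦ CC  (constrained at step 1)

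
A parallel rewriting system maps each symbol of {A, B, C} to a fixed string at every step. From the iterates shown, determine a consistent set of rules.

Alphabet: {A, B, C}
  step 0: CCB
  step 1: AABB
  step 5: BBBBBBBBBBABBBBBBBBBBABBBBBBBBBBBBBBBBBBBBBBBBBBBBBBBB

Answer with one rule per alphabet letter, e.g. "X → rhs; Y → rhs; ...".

  step 0 ⇒ step 1: CCB ⇒ A·A·BB
    B ↦ BB
    C ↦ A
    A ↦ BC  (constrained at step 1)

A->BC, B->BB, C->A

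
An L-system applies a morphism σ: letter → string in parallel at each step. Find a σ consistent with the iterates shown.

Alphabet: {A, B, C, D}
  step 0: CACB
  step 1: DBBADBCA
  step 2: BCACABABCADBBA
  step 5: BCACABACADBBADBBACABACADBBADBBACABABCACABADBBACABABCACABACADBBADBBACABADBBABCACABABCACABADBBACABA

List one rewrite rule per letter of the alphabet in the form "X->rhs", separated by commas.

  step 1 ⇒ step 2: DBBADBCA ⇒ B·CA·CA·BA·B·CA·DB·BA
    A ↦ BA
    B ↦ CA
    C ↦ DB
    D ↦ B

A->BA, B->CA, C->DB, D->B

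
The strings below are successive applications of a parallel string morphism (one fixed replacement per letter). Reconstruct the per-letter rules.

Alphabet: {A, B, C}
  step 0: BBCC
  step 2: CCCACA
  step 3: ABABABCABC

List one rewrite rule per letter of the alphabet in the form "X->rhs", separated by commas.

A->C, B->A, C->AB

  step 2 ⇒ step 3: CCCACA ⇒ AB·AB·AB·C·AB·C
    A ↦ C
    C ↦ AB
    B ↦ A  (constrained at step 0)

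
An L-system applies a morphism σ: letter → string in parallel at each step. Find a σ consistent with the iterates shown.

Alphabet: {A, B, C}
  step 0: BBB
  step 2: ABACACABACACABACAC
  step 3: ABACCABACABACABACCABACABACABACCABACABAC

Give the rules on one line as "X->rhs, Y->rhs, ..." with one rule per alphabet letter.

A->AB, B->ACC, C->AC

  step 2 ⇒ step 3: ABACACABACACABACAC ⇒ AB·ACC·AB·AC·AB·AC·AB·ACC·AB·AC·AB·AC·AB·ACC·AB·AC·AB·AC
    A ↦ AB
    B ↦ ACC
    C ↦ AC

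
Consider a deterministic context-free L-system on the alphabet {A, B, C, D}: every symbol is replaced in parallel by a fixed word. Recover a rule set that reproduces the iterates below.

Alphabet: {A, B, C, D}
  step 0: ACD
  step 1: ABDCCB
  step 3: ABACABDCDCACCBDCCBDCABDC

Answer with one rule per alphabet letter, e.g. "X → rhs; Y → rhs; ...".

  step 0 ⇒ step 1: ACD ⇒ AB·DC·CB
    A ↦ AB
    C ↦ DC
    D ↦ CB
    B ↦ AC  (constrained at step 1)

A->AB, B->AC, C->DC, D->CB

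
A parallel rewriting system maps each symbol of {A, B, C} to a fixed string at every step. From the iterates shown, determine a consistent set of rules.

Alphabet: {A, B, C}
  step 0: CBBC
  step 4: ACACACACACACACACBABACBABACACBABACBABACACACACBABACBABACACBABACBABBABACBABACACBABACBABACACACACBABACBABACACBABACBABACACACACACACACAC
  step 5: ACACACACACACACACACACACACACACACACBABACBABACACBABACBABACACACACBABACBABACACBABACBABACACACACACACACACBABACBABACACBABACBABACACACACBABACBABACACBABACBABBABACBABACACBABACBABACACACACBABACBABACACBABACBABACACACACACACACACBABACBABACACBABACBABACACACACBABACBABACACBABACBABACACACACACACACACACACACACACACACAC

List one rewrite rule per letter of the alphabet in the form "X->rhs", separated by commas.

  step 4 ⇒ step 5: ACACACACACACACACBABACBABACACBABACBABACACACACBABACBABACACBABACBABBABACBABACACBABACBABACACACACBABACBABACACBABACBABACACACACACACACAC ⇒ AC·AC·AC·AC·AC·AC·AC·AC·AC·AC·AC·AC·AC·AC·AC·AC·BAB·AC·BAB·AC·AC·BAB·AC·BAB·AC·AC·AC·AC·BAB·AC·BAB·AC·AC·BAB·AC·BAB·AC·AC·AC·AC·AC·AC·AC·AC·BAB·AC·BAB·AC·AC·BAB·AC·BAB·AC·AC·AC·AC·BAB·AC·BAB·AC·AC·BAB·AC·BAB·BAB·AC·BAB·AC·AC·BAB·AC·BAB·AC·AC·AC·AC·BAB·AC·BAB·AC·AC·BAB·AC·BAB·AC·AC·AC·AC·AC·AC·AC·AC·BAB·AC·BAB·AC·AC·BAB·AC·BAB·AC·AC·AC·AC·BAB·AC·BAB·AC·AC·BAB·AC·BAB·AC·AC·AC·AC·AC·AC·AC·AC·AC·AC·AC·AC·AC·AC·AC·AC
    A ↦ AC
    B ↦ BAB
    C ↦ AC

A->AC, B->BAB, C->AC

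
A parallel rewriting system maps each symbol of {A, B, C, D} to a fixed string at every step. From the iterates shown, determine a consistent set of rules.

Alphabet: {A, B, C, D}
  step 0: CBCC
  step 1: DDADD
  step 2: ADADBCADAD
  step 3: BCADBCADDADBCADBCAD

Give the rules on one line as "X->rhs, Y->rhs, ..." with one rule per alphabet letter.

  step 2 ⇒ step 3: ADADBCADAD ⇒ BC·AD·BC·AD·DA·D·BC·AD·BC·AD
    A ↦ BC
    B ↦ DA
    C ↦ D
    D ↦ AD

A->BC, B->DA, C->D, D->AD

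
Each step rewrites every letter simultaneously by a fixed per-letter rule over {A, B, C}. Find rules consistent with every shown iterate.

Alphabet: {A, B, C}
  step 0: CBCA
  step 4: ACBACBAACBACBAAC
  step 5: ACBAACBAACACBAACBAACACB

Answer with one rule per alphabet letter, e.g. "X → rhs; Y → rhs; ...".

  step 4 ⇒ step 5: ACBACBAACBACBAAC ⇒ AC·B·A·AC·B·A·AC·AC·B·A·AC·B·A·AC·AC·B
    A ↦ AC
    B ↦ A
    C ↦ B

A->AC, B->A, C->B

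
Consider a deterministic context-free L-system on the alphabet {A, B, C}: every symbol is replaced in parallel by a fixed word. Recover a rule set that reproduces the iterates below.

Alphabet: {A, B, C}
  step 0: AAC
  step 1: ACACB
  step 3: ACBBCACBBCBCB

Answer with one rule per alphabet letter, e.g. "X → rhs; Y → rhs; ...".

A->AC, B->BC, C->B

  step 0 ⇒ step 1: AAC ⇒ AC·AC·B
    A ↦ AC
    C ↦ B
    B ↦ BC  (constrained at step 1)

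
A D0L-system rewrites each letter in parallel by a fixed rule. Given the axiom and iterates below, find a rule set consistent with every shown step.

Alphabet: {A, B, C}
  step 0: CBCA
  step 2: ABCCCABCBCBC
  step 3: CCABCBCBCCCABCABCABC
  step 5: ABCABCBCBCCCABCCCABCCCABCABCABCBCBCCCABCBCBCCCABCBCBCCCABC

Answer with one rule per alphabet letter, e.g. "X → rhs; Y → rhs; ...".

A->CC, B->A, C->BC

  step 2 ⇒ step 3: ABCCCABCBCBC ⇒ CC·A·BC·BC·BC·CC·A·BC·A·BC·A·BC
    A ↦ CC
    B ↦ A
    C ↦ BC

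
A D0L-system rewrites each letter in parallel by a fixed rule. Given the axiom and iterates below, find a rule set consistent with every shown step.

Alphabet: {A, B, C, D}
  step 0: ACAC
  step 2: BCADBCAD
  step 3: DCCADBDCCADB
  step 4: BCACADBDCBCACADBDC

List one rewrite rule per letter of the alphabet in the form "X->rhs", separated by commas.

  step 3 ⇒ step 4: DCCADBDCCADB ⇒ B·CA·CA·D·B·DC·B·CA·CA·D·B·DC
    A ↦ D
    B ↦ DC
    C ↦ CA
    D ↦ B

A->D, B->DC, C->CA, D->B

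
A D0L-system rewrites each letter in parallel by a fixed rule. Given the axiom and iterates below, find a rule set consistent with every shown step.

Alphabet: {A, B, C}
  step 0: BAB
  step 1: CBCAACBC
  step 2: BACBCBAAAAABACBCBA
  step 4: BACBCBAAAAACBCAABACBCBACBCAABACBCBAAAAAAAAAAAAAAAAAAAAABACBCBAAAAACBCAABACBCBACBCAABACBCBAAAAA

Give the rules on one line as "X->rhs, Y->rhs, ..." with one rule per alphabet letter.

A->AA, B->CBC, C->BA

  step 1 ⇒ step 2: CBCAACBC ⇒ BA·CBC·BA·AA·AA·BA·CBC·BA
    A ↦ AA
    B ↦ CBC
    C ↦ BA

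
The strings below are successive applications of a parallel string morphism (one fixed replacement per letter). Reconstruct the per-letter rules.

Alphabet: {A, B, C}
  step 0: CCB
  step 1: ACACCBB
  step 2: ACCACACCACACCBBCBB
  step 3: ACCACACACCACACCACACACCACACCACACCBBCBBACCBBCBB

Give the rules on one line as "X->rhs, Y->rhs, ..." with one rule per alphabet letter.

A->ACC, B->CBB, C->AC

  step 2 ⇒ step 3: ACCACACCACACCBBCBB ⇒ ACC·AC·AC·ACC·AC·ACC·AC·AC·ACC·AC·ACC·AC·AC·CBB·CBB·AC·CBB·CBB
    A ↦ ACC
    B ↦ CBB
    C ↦ AC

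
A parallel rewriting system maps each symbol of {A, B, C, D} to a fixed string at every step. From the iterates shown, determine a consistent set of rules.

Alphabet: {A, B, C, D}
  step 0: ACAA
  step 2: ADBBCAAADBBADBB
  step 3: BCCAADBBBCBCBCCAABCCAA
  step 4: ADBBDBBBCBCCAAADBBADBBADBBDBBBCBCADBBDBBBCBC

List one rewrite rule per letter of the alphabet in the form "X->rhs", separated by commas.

A->BC, B->A, C->DBB, D->C

  step 3 ⇒ step 4: BCCAADBBBCBCBCCAABCCAA ⇒ A·DBB·DBB·BC·BC·C·A·A·A·DBB·A·DBB·A·DBB·DBB·BC·BC·A·DBB·DBB·BC·BC
    A ↦ BC
    B ↦ A
    C ↦ DBB
    D ↦ C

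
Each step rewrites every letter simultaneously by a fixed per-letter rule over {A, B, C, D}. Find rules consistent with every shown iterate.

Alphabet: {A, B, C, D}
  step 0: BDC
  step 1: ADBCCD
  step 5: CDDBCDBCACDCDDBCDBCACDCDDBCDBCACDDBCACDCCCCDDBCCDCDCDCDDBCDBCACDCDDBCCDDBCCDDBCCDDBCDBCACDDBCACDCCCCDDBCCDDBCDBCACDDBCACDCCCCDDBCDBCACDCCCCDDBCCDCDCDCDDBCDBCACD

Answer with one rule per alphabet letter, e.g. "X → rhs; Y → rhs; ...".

A->CCC, B->A, C->CD, D->DBC

  step 0 ⇒ step 1: BDC ⇒ A·DBC·CD
    B ↦ A
    C ↦ CD
    D ↦ DBC
    A ↦ CCC  (constrained at step 1)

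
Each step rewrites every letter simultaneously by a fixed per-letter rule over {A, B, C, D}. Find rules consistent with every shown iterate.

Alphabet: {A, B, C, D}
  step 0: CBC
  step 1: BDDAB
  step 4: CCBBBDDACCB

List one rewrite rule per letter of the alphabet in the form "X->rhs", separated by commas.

A->C, B->DDA, C->B, D->A

  step 0 ⇒ step 1: CBC ⇒ B·DDA·B
    B ↦ DDA
    C ↦ B
    A ↦ C  (constrained at step 1)
    D ↦ A  (constrained at step 1)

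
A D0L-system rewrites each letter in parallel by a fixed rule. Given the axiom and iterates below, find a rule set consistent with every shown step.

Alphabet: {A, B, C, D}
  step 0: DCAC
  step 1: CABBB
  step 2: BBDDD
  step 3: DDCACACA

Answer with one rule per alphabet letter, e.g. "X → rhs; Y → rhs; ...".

A->B, B->D, C->B, D->CA

  step 2 ⇒ step 3: BBDDD ⇒ D·D·CA·CA·CA
    B ↦ D
    D ↦ CA
  step 0 ⇒ step 1: DCAC ⇒ CA·B·B·B
    A ↦ B
  step 0 ⇒ step 1: DCAC ⇒ CA·B·B·B
    C ↦ B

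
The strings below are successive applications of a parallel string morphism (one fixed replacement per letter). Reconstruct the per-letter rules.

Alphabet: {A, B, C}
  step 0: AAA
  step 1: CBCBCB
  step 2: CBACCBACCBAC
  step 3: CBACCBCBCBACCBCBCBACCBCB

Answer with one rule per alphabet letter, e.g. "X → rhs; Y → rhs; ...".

  step 2 ⇒ step 3: CBACCBACCBAC ⇒ CB·AC·CB·CB·CB·AC·CB·CB·CB·AC·CB·CB
    A ↦ CB
    B ↦ AC
    C ↦ CB

A->CB, B->AC, C->CB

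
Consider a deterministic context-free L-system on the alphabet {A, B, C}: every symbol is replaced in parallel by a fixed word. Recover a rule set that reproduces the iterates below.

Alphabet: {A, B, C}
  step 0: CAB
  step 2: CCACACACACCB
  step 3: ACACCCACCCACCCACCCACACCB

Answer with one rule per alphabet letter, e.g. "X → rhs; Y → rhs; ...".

A->CC, B->CB, C->AC

  step 2 ⇒ step 3: CCACACACACCB ⇒ AC·AC·CC·AC·CC·AC·CC·AC·CC·AC·AC·CB
    A ↦ CC
    B ↦ CB
    C ↦ AC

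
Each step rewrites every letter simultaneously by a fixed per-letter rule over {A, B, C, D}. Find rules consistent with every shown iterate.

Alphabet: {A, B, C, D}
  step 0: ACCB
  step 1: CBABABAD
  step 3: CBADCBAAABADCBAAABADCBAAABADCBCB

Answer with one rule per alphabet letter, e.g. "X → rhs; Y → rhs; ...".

  step 0 ⇒ step 1: ACCB ⇒ CB·AB·AB·AD
    A ↦ CB
    B ↦ AD
    C ↦ AB
    D ↦ AA  (constrained at step 1)

A->CB, B->AD, C->AB, D->AA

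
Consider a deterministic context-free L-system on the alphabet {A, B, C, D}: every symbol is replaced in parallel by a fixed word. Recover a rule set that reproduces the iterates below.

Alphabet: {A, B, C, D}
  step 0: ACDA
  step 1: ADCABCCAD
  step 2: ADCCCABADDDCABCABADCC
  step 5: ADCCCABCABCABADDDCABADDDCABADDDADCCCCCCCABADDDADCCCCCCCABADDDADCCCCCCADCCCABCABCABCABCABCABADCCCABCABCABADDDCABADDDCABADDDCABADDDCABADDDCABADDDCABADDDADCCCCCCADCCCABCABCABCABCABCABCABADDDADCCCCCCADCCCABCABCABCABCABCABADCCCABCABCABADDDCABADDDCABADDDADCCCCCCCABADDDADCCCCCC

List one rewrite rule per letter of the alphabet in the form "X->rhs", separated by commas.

A->AD, B->DD, C->CAB, D->CC

  step 1 ⇒ step 2: ADCABCCAD ⇒ AD·CC·CAB·AD·DD·CAB·CAB·AD·CC
    A ↦ AD
    B ↦ DD
    C ↦ CAB
    D ↦ CC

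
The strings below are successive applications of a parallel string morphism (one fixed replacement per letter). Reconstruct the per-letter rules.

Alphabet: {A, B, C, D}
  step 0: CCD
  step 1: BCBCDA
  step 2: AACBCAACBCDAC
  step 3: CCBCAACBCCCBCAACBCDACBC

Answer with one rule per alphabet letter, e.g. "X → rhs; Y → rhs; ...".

A->C, B->AAC, C->BC, D->DA

  step 2 ⇒ step 3: AACBCAACBCDAC ⇒ C·C·BC·AAC·BC·C·C·BC·AAC·BC·DA·C·BC
    A ↦ C
    B ↦ AAC
    C ↦ BC
    D ↦ DA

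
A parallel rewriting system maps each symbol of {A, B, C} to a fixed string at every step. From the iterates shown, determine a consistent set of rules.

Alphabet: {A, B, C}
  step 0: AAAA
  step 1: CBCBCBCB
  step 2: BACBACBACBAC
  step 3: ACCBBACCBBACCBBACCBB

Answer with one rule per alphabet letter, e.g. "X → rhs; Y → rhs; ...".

  step 2 ⇒ step 3: BACBACBACBAC ⇒ AC·CB·B·AC·CB·B·AC·CB·B·AC·CB·B
    A ↦ CB
    B ↦ AC
    C ↦ B

A->CB, B->AC, C->B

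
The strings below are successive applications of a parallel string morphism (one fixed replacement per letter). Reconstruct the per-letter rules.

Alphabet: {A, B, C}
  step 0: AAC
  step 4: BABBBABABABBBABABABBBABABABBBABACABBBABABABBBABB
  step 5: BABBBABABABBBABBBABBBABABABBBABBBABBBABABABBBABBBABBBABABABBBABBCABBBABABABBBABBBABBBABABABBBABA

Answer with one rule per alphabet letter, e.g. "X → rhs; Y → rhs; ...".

  step 4 ⇒ step 5: BABBBABABABBBABABABBBABABABBBABACABBBABABABBBABB ⇒ BA·BB·BA·BA·BA·BB·BA·BB·BA·BB·BA·BA·BA·BB·BA·BB·BA·BB·BA·BA·BA·BB·BA·BB·BA·BB·BA·BA·BA·BB·BA·BB·CA·BB·BA·BA·BA·BB·BA·BB·BA·BB·BA·BA·BA·BB·BA·BA
    A ↦ BB
    B ↦ BA
    C ↦ CA

A->BB, B->BA, C->CA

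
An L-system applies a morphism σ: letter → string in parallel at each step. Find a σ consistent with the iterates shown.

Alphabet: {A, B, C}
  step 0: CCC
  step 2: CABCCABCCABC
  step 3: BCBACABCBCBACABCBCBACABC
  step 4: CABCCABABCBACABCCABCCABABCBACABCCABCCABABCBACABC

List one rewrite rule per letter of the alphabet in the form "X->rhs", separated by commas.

A->BA, B->CA, C->BC

  step 3 ⇒ step 4: BCBACABCBCBACABCBCBACABC ⇒ CA·BC·CA·BA·BC·BA·CA·BC·CA·BC·CA·BA·BC·BA·CA·BC·CA·BC·CA·BA·BC·BA·CA·BC
    A ↦ BA
    B ↦ CA
    C ↦ BC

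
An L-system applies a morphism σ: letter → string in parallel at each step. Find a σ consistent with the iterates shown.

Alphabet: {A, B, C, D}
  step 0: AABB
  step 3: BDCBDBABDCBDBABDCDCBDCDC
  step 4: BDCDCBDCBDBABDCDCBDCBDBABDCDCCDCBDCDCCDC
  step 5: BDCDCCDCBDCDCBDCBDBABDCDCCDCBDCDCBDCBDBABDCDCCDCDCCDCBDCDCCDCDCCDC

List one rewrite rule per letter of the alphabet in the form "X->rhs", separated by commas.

A->BA, B->BD, C->DC, D->C

  step 4 ⇒ step 5: BDCDCBDCBDBABDCDCBDCBDBABDCDCCDCBDCDCCDC ⇒ BD·C·DC·C·DC·BD·C·DC·BD·C·BD·BA·BD·C·DC·C·DC·BD·C·DC·BD·C·BD·BA·BD·C·DC·C·DC·DC·C·DC·BD·C·DC·C·DC·DC·C·DC
    A ↦ BA
    B ↦ BD
    C ↦ DC
    D ↦ C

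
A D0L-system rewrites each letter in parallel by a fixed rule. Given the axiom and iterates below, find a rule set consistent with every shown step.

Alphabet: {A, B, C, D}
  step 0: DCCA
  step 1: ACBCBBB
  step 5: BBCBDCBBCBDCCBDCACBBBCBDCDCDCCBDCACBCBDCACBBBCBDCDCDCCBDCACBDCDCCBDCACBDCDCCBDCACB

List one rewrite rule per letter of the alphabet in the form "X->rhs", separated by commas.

  step 0 ⇒ step 1: DCCA ⇒ A·CB·CB·BB
    A ↦ BB
    C ↦ CB
    D ↦ A
    B ↦ DC  (constrained at step 1)

A->BB, B->DC, C->CB, D->A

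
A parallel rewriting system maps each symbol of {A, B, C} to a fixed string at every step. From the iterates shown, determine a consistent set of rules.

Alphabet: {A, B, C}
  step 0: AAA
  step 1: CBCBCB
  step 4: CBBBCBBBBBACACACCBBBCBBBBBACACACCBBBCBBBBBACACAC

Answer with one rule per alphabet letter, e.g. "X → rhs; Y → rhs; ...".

  step 0 ⇒ step 1: AAA ⇒ CB·CB·CB
    A ↦ CB
    B ↦ AC  (constrained at step 1)
    C ↦ BB  (constrained at step 1)

A->CB, B->AC, C->BB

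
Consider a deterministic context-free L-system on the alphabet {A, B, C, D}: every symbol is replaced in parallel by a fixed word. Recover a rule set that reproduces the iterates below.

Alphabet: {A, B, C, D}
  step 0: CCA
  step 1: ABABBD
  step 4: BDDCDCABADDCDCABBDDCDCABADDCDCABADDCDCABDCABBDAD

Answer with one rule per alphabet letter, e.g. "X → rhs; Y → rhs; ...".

A->BD, B->AD, C->AB, D->DC

  step 0 ⇒ step 1: CCA ⇒ AB·AB·BD
    A ↦ BD
    C ↦ AB
    B ↦ AD  (constrained at step 1)
    D ↦ DC  (constrained at step 1)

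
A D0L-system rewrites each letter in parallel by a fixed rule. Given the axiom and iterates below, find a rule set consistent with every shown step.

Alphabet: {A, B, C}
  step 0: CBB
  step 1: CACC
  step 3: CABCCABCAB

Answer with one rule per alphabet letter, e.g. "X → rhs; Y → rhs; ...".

A->B, B->C, C->CA

  step 0 ⇒ step 1: CBB ⇒ CA·C·C
    B ↦ C
    C ↦ CA
    A ↦ B  (constrained at step 1)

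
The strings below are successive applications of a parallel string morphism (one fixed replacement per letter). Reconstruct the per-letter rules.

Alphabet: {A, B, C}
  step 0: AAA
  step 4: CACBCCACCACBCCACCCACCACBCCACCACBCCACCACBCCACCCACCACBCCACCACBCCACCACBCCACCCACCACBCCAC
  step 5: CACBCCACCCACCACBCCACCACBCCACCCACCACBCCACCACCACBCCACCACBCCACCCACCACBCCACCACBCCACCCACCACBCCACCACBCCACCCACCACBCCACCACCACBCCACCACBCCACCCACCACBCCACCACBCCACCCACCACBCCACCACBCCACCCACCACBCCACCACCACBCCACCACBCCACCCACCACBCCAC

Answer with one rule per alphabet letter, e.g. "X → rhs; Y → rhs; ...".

  step 4 ⇒ step 5: CACBCCACCACBCCACCCACCACBCCACCACBCCACCACBCCACCCACCACBCCACCACBCCACCACBCCACCCACCACBCCAC ⇒ CAC·BC·CAC·C·CAC·CAC·BC·CAC·CAC·BC·CAC·C·CAC·CAC·BC·CAC·CAC·CAC·BC·CAC·CAC·BC·CAC·C·CAC·CAC·BC·CAC·CAC·BC·CAC·C·CAC·CAC·BC·CAC·CAC·BC·CAC·C·CAC·CAC·BC·CAC·CAC·CAC·BC·CAC·CAC·BC·CAC·C·CAC·CAC·BC·CAC·CAC·BC·CAC·C·CAC·CAC·BC·CAC·CAC·BC·CAC·C·CAC·CAC·BC·CAC·CAC·CAC·BC·CAC·CAC·BC·CAC·C·CAC·CAC·BC·CAC
    A ↦ BC
    B ↦ C
    C ↦ CAC

A->BC, B->C, C->CAC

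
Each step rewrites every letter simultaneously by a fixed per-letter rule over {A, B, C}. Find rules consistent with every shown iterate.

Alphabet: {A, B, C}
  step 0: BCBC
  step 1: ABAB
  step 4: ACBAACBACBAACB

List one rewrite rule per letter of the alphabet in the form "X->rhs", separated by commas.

  step 0 ⇒ step 1: BCBC ⇒ A·B·A·B
    B ↦ A
    C ↦ B
    A ↦ AC  (constrained at step 1)

A->AC, B->A, C->B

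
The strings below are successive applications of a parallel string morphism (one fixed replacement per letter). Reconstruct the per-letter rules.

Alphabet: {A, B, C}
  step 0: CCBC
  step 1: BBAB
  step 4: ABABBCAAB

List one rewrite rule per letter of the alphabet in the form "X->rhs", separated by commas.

  step 0 ⇒ step 1: CCBC ⇒ B·B·A·B
    B ↦ A
    C ↦ B
    A ↦ BC  (constrained at step 1)

A->BC, B->A, C->B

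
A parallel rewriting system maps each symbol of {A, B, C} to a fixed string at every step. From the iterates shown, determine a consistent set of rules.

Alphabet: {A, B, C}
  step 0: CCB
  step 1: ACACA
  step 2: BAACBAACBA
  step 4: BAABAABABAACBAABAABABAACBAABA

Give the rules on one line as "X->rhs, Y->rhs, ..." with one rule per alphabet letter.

  step 1 ⇒ step 2: ACACA ⇒ BA·AC·BA·AC·BA
    A ↦ BA
    C ↦ AC
  step 0 ⇒ step 1: CCB ⇒ AC·AC·A
    B ↦ A

A->BA, B->A, C->AC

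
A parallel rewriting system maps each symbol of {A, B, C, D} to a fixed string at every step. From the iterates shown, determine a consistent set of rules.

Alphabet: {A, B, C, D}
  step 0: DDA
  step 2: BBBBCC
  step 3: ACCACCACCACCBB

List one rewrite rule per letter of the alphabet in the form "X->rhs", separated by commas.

A->D, B->ACC, C->B, D->CC

  step 2 ⇒ step 3: BBBBCC ⇒ ACC·ACC·ACC·ACC·B·B
    B ↦ ACC
    C ↦ B
    A ↦ D  (constrained at step 0)
    D ↦ CC  (constrained at step 0)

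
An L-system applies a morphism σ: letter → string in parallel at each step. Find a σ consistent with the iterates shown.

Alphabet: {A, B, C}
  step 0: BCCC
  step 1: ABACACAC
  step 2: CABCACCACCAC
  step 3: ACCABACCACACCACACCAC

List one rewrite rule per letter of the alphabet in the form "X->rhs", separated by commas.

A->C, B->AB, C->AC

  step 2 ⇒ step 3: CABCACCACCAC ⇒ AC·C·AB·AC·C·AC·AC·C·AC·AC·C·AC
    A ↦ C
    B ↦ AB
    C ↦ AC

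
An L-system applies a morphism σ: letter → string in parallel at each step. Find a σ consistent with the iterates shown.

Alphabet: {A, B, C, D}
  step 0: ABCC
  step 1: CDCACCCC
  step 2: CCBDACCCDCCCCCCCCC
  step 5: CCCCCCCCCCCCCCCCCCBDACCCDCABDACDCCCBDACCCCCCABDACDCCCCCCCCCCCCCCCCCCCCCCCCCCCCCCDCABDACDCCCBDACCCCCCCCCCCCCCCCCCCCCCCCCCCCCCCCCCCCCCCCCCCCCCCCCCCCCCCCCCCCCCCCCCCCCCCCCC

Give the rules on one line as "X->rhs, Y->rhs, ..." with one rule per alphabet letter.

A->CDC, B->A, C->CC, D->BDA

  step 1 ⇒ step 2: CDCACCCC ⇒ CC·BDA·CC·CDC·CC·CC·CC·CC
    A ↦ CDC
    C ↦ CC
    D ↦ BDA
  step 0 ⇒ step 1: ABCC ⇒ CDC·A·CC·CC
    B ↦ A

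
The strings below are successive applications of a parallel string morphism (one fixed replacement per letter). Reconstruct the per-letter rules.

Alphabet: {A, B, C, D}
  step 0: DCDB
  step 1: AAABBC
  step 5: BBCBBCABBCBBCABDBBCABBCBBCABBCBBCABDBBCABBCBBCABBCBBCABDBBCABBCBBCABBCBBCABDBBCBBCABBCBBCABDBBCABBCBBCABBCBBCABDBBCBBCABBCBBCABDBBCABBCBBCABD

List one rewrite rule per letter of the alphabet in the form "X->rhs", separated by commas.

A->BD, B->BBC, C->A, D->A

  step 0 ⇒ step 1: DCDB ⇒ A·A·A·BBC
    B ↦ BBC
    C ↦ A
    D ↦ A
    A ↦ BD  (constrained at step 1)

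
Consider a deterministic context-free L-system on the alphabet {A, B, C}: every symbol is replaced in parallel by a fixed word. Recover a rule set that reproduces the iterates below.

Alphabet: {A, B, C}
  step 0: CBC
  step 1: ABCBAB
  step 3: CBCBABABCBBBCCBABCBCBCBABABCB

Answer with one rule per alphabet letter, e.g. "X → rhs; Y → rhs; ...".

A->BBC, B->CB, C->AB

  step 0 ⇒ step 1: CBC ⇒ AB·CB·AB
    B ↦ CB
    C ↦ AB
    A ↦ BBC  (constrained at step 1)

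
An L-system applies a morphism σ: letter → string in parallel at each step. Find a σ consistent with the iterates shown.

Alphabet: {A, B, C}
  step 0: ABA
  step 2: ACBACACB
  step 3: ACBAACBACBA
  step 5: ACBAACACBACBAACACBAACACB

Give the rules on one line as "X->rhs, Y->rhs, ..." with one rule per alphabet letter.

A->AC, B->A, C->B

  step 2 ⇒ step 3: ACBACACB ⇒ AC·B·A·AC·B·AC·B·A
    A ↦ AC
    B ↦ A
    C ↦ B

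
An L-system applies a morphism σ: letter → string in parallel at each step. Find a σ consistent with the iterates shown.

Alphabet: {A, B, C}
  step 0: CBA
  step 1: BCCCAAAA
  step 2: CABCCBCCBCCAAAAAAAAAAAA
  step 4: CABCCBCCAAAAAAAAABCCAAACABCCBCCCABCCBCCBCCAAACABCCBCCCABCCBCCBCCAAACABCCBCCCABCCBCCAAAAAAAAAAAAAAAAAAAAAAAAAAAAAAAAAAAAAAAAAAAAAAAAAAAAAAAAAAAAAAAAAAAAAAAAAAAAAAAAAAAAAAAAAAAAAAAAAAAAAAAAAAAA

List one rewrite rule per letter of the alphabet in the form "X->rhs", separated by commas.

A->AAA, B->CA, C->BCC

  step 1 ⇒ step 2: BCCCAAAA ⇒ CA·BCC·BCC·BCC·AAA·AAA·AAA·AAA
    A ↦ AAA
    B ↦ CA
    C ↦ BCC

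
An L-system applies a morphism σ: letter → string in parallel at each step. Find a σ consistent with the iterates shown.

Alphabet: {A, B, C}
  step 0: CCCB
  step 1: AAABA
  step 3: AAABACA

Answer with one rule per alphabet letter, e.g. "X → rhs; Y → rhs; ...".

A->C, B->BA, C->A

  step 0 ⇒ step 1: CCCB ⇒ A·A·A·BA
    B ↦ BA
    C ↦ A
    A ↦ C  (constrained at step 1)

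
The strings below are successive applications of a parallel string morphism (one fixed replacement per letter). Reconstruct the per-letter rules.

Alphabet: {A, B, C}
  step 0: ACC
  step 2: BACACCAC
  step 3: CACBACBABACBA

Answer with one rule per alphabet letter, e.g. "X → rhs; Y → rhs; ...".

A->C, B->CA, C->BA

  step 2 ⇒ step 3: BACACCAC ⇒ CA·C·BA·C·BA·BA·C·BA
    A ↦ C
    B ↦ CA
    C ↦ BA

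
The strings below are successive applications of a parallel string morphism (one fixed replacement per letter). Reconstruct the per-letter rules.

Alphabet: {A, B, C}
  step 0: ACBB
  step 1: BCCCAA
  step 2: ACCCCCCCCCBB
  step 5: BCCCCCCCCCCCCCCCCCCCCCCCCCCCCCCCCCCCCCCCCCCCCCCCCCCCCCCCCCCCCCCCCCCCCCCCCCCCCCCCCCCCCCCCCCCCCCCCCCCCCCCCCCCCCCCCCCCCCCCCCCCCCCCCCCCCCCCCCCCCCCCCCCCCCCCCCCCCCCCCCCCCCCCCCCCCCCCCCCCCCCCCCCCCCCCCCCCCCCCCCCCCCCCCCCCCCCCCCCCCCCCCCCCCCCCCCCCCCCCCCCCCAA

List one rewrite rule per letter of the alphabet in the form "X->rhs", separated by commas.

A->B, B->A, C->CCC

  step 1 ⇒ step 2: BCCCAA ⇒ A·CCC·CCC·CCC·B·B
    A ↦ B
    B ↦ A
    C ↦ CCC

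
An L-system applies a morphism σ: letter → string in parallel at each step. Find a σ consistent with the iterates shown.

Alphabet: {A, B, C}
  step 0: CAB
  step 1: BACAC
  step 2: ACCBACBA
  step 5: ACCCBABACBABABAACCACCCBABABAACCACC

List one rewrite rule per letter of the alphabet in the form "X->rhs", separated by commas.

  step 1 ⇒ step 2: BACAC ⇒ AC·C·BA·C·BA
    A ↦ C
    B ↦ AC
    C ↦ BA

A->C, B->AC, C->BA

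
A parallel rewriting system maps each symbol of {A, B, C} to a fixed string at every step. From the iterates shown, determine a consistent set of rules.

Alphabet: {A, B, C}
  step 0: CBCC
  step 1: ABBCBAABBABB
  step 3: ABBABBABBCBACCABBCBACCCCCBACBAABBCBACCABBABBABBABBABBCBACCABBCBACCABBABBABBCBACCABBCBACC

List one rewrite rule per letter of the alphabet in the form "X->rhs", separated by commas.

  step 0 ⇒ step 1: CBCC ⇒ ABB·CBA·ABB·ABB
    B ↦ CBA
    C ↦ ABB
    A ↦ CC  (constrained at step 1)

A->CC, B->CBA, C->ABB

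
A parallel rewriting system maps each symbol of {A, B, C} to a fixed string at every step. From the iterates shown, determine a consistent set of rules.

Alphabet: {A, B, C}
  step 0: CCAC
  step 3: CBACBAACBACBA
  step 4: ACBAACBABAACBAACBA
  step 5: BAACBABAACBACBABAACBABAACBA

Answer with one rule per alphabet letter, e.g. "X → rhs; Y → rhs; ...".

A->BA, B->C, C->A

  step 4 ⇒ step 5: ACBAACBABAACBAACBA ⇒ BA·A·C·BA·BA·A·C·BA·C·BA·BA·A·C·BA·BA·A·C·BA
    A ↦ BA
    B ↦ C
    C ↦ A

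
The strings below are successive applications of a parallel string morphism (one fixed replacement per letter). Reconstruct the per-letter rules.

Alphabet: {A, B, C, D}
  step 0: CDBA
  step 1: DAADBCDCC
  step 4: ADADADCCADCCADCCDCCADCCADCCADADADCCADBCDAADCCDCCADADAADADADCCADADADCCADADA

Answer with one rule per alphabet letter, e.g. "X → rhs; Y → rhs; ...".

A->DCC, B->DBC, C->DA, D->A

  step 0 ⇒ step 1: CDBA ⇒ DA·A·DBC·DCC
    A ↦ DCC
    B ↦ DBC
    C ↦ DA
    D ↦ A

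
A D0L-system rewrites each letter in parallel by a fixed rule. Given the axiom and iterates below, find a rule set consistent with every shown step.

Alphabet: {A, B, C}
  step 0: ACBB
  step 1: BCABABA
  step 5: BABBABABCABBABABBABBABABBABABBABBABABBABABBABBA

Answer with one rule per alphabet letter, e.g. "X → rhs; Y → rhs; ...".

A->B, B->BA, C->CA

  step 0 ⇒ step 1: ACBB ⇒ B·CA·BA·BA
    A ↦ B
    B ↦ BA
    C ↦ CA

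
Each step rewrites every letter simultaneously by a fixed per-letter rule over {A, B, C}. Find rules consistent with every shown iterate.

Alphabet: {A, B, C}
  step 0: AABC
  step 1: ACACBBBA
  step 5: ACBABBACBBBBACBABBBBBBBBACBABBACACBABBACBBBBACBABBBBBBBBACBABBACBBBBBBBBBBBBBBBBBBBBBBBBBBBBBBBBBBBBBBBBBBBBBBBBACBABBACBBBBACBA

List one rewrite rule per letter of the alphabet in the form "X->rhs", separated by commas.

A->AC, B->BB, C->BA

  step 0 ⇒ step 1: AABC ⇒ AC·AC·BB·BA
    A ↦ AC
    B ↦ BB
    C ↦ BA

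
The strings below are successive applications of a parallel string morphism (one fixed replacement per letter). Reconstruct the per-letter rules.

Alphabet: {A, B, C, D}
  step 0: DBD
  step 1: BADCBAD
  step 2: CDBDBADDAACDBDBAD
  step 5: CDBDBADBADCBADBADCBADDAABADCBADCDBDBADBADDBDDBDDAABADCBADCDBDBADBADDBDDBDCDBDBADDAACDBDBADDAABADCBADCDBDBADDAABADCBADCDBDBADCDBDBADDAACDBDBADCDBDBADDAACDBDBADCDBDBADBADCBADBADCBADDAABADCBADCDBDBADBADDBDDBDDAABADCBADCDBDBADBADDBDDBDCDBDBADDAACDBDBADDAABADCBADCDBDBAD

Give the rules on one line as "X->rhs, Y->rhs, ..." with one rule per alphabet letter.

  step 1 ⇒ step 2: BADCBAD ⇒ C·DBD·BAD·DAA·C·DBD·BAD
    A ↦ DBD
    B ↦ C
    C ↦ DAA
    D ↦ BAD

A->DBD, B->C, C->DAA, D->BAD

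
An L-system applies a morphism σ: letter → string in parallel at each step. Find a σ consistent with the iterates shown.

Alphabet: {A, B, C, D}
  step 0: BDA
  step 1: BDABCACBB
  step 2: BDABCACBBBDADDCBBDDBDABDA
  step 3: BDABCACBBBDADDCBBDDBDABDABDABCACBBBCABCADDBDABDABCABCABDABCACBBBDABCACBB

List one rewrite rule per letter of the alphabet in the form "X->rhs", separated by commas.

A->CBB, B->BDA, C->DD, D->BCA

  step 2 ⇒ step 3: BDABCACBBBDADDCBBDDBDABDA ⇒ BDA·BCA·CBB·BDA·DD·CBB·DD·BDA·BDA·BDA·BCA·CBB·BCA·BCA·DD·BDA·BDA·BCA·BCA·BDA·BCA·CBB·BDA·BCA·CBB
    A ↦ CBB
    B ↦ BDA
    C ↦ DD
    D ↦ BCA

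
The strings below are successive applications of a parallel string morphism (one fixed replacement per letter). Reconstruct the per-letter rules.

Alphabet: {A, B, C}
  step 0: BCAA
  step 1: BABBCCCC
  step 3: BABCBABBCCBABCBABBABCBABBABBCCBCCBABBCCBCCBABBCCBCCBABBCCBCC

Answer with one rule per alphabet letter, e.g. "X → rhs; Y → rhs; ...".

  step 0 ⇒ step 1: BCAA ⇒ BAB·BCC·C·C
    A ↦ C
    B ↦ BAB
    C ↦ BCC

A->C, B->BAB, C->BCC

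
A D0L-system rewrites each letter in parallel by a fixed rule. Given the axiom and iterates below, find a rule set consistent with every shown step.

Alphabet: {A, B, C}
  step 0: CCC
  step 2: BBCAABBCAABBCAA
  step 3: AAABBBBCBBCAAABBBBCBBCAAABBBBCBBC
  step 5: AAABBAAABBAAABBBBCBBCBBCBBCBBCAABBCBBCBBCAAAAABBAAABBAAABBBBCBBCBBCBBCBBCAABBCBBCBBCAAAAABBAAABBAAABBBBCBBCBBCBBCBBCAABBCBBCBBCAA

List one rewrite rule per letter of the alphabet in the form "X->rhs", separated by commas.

  step 2 ⇒ step 3: BBCAABBCAABBCAA ⇒ A·A·ABB·BBC·BBC·A·A·ABB·BBC·BBC·A·A·ABB·BBC·BBC
    A ↦ BBC
    B ↦ A
    C ↦ ABB

A->BBC, B->A, C->ABB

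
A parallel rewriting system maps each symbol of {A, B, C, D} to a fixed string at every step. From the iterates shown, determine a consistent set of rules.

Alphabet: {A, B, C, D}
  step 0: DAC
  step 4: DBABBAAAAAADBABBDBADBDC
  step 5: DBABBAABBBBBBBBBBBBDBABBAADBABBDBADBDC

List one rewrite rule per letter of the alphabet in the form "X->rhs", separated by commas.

A->BB, B->A, C->DC, D->DB

  step 4 ⇒ step 5: DBABBAAAAAADBABBDBADBDC ⇒ DB·A·BB·A·A·BB·BB·BB·BB·BB·BB·DB·A·BB·A·A·DB·A·BB·DB·A·DB·DC
    A ↦ BB
    B ↦ A
    C ↦ DC
    D ↦ DB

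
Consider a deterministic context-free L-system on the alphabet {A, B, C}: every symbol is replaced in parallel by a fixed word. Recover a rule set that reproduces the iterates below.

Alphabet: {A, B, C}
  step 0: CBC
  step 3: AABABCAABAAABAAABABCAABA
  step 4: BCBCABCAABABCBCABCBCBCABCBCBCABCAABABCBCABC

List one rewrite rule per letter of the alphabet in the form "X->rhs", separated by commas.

A->BC, B->A, C->ABA

  step 3 ⇒ step 4: AABABCAABAAABAAABABCAABA ⇒ BC·BC·A·BC·A·ABA·BC·BC·A·BC·BC·BC·A·BC·BC·BC·A·BC·A·ABA·BC·BC·A·BC
    A ↦ BC
    B ↦ A
    C ↦ ABA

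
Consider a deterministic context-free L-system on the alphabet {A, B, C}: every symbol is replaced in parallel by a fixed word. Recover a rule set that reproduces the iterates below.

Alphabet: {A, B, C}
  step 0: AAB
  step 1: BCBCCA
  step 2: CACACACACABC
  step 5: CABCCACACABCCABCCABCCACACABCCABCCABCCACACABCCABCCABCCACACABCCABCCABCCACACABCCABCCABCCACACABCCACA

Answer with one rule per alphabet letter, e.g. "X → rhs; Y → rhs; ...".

  step 1 ⇒ step 2: BCBCCA ⇒ CA·CA·CA·CA·CA·BC
    A ↦ BC
    B ↦ CA
    C ↦ CA

A->BC, B->CA, C->CA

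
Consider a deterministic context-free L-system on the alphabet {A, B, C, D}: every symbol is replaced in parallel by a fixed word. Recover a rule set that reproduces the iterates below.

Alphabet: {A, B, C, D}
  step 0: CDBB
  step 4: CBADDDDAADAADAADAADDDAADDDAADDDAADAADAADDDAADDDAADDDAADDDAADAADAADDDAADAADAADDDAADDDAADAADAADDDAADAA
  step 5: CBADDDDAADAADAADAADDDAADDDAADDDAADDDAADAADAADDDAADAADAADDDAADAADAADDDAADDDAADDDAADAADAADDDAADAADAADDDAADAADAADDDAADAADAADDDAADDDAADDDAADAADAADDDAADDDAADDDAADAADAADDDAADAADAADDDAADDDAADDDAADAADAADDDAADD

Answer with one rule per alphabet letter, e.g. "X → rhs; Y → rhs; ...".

A->D, B->ADD, C->CB, D->DAA

  step 4 ⇒ step 5: CBADDDDAADAADAADAADDDAADDDAADDDAADAADAADDDAADDDAADDDAADDDAADAADAADDDAADAADAADDDAADDDAADAADAADDDAADAA ⇒ CB·ADD·D·DAA·DAA·DAA·DAA·D·D·DAA·D·D·DAA·D·D·DAA·D·D·DAA·DAA·DAA·D·D·DAA·DAA·DAA·D·D·DAA·DAA·DAA·D·D·DAA·D·D·DAA·D·D·DAA·DAA·DAA·D·D·DAA·DAA·DAA·D·D·DAA·DAA·DAA·D·D·DAA·DAA·DAA·D·D·DAA·D·D·DAA·D·D·DAA·DAA·DAA·D·D·DAA·D·D·DAA·D·D·DAA·DAA·DAA·D·D·DAA·DAA·DAA·D·D·DAA·D·D·DAA·D·D·DAA·DAA·DAA·D·D·DAA·D·D
    A ↦ D
    B ↦ ADD
    C ↦ CB
    D ↦ DAA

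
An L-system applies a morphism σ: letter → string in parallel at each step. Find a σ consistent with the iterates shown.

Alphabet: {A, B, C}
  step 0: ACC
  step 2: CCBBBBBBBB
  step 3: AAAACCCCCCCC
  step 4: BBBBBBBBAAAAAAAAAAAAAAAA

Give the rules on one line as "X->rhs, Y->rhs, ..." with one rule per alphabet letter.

A->BB, B->C, C->AA

  step 3 ⇒ step 4: AAAACCCCCCCC ⇒ BB·BB·BB·BB·AA·AA·AA·AA·AA·AA·AA·AA
    A ↦ BB
    C ↦ AA
  step 2 ⇒ step 3: CCBBBBBBBB ⇒ AA·AA·C·C·C·C·C·C·C·C
    B ↦ C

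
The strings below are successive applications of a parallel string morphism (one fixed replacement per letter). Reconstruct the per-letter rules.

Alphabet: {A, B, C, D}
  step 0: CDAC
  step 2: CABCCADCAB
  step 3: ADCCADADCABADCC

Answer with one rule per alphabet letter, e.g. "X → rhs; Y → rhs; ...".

A->C, B->C, C->AD, D->AB

  step 2 ⇒ step 3: CABCCADCAB ⇒ AD·C·C·AD·AD·C·AB·AD·C·C
    A ↦ C
    B ↦ C
    C ↦ AD
    D ↦ AB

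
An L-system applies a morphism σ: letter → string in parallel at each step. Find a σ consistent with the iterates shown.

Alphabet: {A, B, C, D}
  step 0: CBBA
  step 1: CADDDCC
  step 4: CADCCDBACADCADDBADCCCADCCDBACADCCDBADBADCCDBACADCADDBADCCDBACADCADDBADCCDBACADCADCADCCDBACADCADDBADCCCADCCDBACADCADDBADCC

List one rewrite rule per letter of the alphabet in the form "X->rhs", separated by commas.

A->CC, B->D, C->CAD, D->DBA

  step 0 ⇒ step 1: CBBA ⇒ CAD·D·D·CC
    A ↦ CC
    B ↦ D
    C ↦ CAD
    D ↦ DBA  (constrained at step 1)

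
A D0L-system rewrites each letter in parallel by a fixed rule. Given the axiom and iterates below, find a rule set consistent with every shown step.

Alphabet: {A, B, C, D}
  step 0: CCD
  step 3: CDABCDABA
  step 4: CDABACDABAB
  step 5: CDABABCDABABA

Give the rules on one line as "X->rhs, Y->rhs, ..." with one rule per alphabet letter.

A->B, B->A, C->CD, D->A

  step 4 ⇒ step 5: CDABACDABAB ⇒ CD·A·B·A·B·CD·A·B·A·B·A
    A ↦ B
    B ↦ A
    C ↦ CD
    D ↦ A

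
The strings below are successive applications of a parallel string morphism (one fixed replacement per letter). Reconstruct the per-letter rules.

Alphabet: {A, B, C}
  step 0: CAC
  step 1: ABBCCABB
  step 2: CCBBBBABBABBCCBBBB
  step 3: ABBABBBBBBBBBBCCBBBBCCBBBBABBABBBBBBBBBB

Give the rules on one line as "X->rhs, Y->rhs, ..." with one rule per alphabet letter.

A->CC, B->BB, C->ABB

  step 2 ⇒ step 3: CCBBBBABBABBCCBBBB ⇒ ABB·ABB·BB·BB·BB·BB·CC·BB·BB·CC·BB·BB·ABB·ABB·BB·BB·BB·BB
    A ↦ CC
    B ↦ BB
    C ↦ ABB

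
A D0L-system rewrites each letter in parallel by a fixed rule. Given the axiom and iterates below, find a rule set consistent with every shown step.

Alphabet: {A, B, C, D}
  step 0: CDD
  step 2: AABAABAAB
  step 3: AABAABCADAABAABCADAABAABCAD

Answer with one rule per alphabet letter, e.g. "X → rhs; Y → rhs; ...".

  step 2 ⇒ step 3: AABAABAAB ⇒ AAB·AAB·CAD·AAB·AAB·CAD·AAB·AAB·CAD
    A ↦ AAB
    B ↦ CAD
    C ↦ A  (constrained at step 0)
    D ↦ A  (constrained at step 0)

A->AAB, B->CAD, C->A, D->A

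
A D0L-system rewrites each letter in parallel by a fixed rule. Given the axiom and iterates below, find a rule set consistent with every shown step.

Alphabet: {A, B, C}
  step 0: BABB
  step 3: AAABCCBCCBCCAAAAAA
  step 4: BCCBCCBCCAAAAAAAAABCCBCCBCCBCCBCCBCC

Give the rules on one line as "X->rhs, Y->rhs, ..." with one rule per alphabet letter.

  step 3 ⇒ step 4: AAABCCBCCBCCAAAAAA ⇒ BCC·BCC·BCC·A·A·A·A·A·A·A·A·A·BCC·BCC·BCC·BCC·BCC·BCC
    A ↦ BCC
    B ↦ A
    C ↦ A

A->BCC, B->A, C->A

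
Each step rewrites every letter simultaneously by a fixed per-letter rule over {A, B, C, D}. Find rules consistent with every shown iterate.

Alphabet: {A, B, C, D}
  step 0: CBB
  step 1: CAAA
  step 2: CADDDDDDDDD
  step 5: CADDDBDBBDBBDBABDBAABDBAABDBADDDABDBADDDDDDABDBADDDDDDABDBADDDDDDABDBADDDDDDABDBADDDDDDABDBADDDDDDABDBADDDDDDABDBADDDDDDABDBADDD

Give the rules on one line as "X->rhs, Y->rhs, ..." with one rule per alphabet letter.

  step 1 ⇒ step 2: CAAA ⇒ CA·DDD·DDD·DDD
    A ↦ DDD
    C ↦ CA
  step 0 ⇒ step 1: CBB ⇒ CA·A·A
    B ↦ A
    D ↦ BDB  (constrained at step 2)

A->DDD, B->A, C->CA, D->BDB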